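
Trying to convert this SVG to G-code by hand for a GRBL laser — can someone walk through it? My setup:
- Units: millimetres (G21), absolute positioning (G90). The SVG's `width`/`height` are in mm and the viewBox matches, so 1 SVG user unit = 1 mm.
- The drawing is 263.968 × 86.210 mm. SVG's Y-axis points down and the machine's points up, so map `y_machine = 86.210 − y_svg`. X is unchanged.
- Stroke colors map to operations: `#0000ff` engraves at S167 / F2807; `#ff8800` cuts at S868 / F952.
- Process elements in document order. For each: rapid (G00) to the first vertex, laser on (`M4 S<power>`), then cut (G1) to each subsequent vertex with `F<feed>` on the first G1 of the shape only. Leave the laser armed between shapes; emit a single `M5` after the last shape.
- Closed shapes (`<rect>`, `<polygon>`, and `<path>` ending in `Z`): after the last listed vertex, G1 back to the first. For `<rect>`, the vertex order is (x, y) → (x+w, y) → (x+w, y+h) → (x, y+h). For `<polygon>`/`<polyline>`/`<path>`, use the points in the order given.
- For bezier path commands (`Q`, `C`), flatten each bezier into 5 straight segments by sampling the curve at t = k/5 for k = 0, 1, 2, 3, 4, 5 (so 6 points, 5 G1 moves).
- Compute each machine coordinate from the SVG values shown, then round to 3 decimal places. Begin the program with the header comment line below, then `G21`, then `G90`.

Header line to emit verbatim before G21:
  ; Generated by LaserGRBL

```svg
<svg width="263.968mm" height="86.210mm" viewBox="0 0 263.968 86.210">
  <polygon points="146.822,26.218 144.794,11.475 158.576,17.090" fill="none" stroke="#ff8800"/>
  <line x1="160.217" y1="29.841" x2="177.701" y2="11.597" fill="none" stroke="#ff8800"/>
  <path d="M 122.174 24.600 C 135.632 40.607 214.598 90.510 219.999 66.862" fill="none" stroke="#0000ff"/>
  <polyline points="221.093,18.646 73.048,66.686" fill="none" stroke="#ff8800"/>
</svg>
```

1 u = 1 mm; y_m = 86.210 − y.

[1] `<polygon>` regular polygon, #ff8800→cut S868 F952: (146.822,59.992) → (144.794,74.735) → (158.576,69.120) → (146.822,59.992) (closed)

[2] `<line>` line segment, #ff8800→cut S868 F952: (160.217,56.369) → (177.701,74.613)

[3] `<path>` cubic bezier, #0000ff→engrave S167 F2807: (122.174,61.610) → (136.997,48.798) → (160.867,33.008) → (187.107,19.398) → (209.043,13.126) → (219.999,19.348)

[4] `<polyline>` line segment, #ff8800→cut S868 F952: (221.093,67.564) → (73.048,19.524)

; Generated by LaserGRBL
G21
G90
G00 X146.822 Y59.992
M4 S868
G1 X144.794 Y74.735 F952
G1 X158.576 Y69.120
G1 X146.822 Y59.992
G00 X160.217 Y56.369
M4 S868
G1 X177.701 Y74.613 F952
G00 X122.174 Y61.610
M4 S167
G1 X136.997 Y48.798 F2807
G1 X160.867 Y33.008
G1 X187.107 Y19.398
G1 X209.043 Y13.126
G1 X219.999 Y19.348
G00 X221.093 Y67.564
M4 S868
G1 X73.048 Y19.524 F952
M5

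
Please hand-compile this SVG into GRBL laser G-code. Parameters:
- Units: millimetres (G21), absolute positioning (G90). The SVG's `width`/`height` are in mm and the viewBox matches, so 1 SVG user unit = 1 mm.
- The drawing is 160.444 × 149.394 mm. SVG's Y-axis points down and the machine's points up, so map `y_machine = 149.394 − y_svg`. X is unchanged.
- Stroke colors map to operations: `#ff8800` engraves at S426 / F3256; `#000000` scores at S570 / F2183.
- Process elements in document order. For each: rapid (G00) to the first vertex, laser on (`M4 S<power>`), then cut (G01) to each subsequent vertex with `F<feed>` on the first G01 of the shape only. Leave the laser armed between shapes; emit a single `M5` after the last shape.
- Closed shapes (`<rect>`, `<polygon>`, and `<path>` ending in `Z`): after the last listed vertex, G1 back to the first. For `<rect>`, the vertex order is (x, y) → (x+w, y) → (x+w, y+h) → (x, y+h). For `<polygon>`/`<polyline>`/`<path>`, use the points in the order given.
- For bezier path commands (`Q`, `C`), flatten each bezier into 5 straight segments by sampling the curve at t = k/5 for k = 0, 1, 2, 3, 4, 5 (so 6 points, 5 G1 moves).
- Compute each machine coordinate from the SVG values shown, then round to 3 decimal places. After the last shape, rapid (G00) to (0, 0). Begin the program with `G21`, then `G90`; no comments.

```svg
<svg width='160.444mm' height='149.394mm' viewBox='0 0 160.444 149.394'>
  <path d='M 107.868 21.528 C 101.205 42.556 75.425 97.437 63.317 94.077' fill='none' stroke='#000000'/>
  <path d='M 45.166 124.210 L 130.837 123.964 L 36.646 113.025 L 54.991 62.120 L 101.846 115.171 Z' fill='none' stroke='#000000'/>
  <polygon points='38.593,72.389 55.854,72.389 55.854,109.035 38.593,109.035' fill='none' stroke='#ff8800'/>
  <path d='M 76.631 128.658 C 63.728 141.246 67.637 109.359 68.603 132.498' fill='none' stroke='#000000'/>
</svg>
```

Since the viewBox matches the mm dimensions, user units are millimetres directly. The only transform is the Y-flip y_m = 149.394 − y_svg.

Shape 1 is a cubic bezier drawn with `<path>`. Its stroke #000000 means score at S570, F2183. After flipping Y the toolpath is (107.868,127.866) → (101.838,111.924) → (92.795,92.277) → (82.311,73.347) → (71.960,59.553) → (63.317,55.317).

Shape 2 is a closed polygon drawn with `<path>`. Its stroke #000000 means score at S570, F2183. After flipping Y the toolpath is (45.166,25.184) → (130.837,25.430) → (36.646,36.369) → (54.991,87.274) → (101.846,34.223) → (45.166,25.184), returning to the start.

Shape 3 is a rectangle drawn with `<polygon>`. Its stroke #ff8800 means engrave at S426, F3256. After flipping Y the toolpath is (38.593,77.005) → (55.854,77.005) → (55.854,40.359) → (38.593,40.359) → (38.593,77.005), returning to the start.

Shape 4 is a cubic bezier drawn with `<path>`. Its stroke #000000 means score at S570, F2183. After flipping Y the toolpath is (76.631,20.736) → (70.749,17.724) → (67.953,20.610) → (67.295,24.618) → (67.828,24.972) → (68.603,16.896).

G21
G90
G00 X107.868 Y127.866
M4 S570
G01 X101.838 Y111.924 F2183
G01 X92.795 Y92.277
G01 X82.311 Y73.347
G01 X71.960 Y59.553
G01 X63.317 Y55.317
G00 X45.166 Y25.184
M4 S570
G01 X130.837 Y25.430 F2183
G01 X36.646 Y36.369
G01 X54.991 Y87.274
G01 X101.846 Y34.223
G01 X45.166 Y25.184
G00 X38.593 Y77.005
M4 S426
G01 X55.854 Y77.005 F3256
G01 X55.854 Y40.359
G01 X38.593 Y40.359
G01 X38.593 Y77.005
G00 X76.631 Y20.736
M4 S570
G01 X70.749 Y17.724 F2183
G01 X67.953 Y20.610
G01 X67.295 Y24.618
G01 X67.828 Y24.972
G01 X68.603 Y16.896
M5
G00 X0.000 Y0.000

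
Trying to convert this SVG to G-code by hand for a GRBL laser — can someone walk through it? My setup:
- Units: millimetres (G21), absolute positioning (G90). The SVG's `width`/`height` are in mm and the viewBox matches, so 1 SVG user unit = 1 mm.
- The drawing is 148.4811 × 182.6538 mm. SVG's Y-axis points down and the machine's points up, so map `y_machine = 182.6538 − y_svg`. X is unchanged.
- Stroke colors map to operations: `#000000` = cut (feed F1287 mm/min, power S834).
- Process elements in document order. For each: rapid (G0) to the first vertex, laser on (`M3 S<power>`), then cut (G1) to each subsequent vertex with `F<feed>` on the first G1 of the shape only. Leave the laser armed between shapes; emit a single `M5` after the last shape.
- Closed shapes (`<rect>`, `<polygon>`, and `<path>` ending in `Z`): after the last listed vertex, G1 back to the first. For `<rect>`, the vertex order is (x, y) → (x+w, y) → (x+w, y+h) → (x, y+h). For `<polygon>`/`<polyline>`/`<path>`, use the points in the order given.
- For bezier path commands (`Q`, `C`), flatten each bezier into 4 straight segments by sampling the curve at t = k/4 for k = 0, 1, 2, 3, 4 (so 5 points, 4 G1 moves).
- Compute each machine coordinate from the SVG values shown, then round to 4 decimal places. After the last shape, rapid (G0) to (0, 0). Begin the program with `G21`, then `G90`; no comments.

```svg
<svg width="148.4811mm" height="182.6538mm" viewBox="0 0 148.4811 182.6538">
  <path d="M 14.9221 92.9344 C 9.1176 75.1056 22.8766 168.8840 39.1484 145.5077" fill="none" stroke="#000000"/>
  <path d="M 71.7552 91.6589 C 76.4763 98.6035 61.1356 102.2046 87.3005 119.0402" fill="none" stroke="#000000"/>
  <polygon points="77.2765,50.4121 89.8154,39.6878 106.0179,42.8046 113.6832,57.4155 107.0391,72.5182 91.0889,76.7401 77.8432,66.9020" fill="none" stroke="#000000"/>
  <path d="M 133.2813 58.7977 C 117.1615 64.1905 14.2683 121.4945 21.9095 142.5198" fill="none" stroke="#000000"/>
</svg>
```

Since the viewBox matches the mm dimensions, user units are millimetres directly. The only transform is the Y-flip y_m = 182.6538 − y_svg.

Shape 1 is a cubic bezier drawn with `<path>`. Its stroke #000000 means cut at S834, F1287. After flipping Y the toolpath is (14.9221,89.7194) → (13.9705,85.7391) → (18.7566,61.3524) → (27.6821,38.0060) → (39.1484,37.1461).

Shape 2 is a cubic bezier drawn with `<path>`. Its stroke #000000 means cut at S834, F1287. After flipping Y the toolpath is (71.7552,90.9949) → (72.4964,86.1543) → (71.4864,81.0134) → (74.4971,74.0179) → (87.3005,63.6136).

Shape 3 is a regular polygon drawn with `<polygon>`. Its stroke #000000 means cut at S834, F1287. After flipping Y the toolpath is (77.2765,132.2417) → (89.8154,142.9660) → (106.0179,139.8492) → (113.6832,125.2383) → (107.0391,110.1356) → (91.0889,105.9137) → (77.8432,115.7518) → (77.2765,132.2417), returning to the start.

Shape 4 is a cubic bezier drawn with `<path>`. Its stroke #000000 means cut at S834, F1287. After flipping Y the toolpath is (133.2813,123.8561) → (108.0044,111.4561) → (68.6850,87.8572) → (33.8209,61.3273) → (21.9095,40.1340).

G21
G90
G0 X14.9221 Y89.7194
M3 S834
G1 X13.9705 Y85.7391 F1287
G1 X18.7566 Y61.3524
G1 X27.6821 Y38.0060
G1 X39.1484 Y37.1461
G0 X71.7552 Y90.9949
M3 S834
G1 X72.4964 Y86.1543 F1287
G1 X71.4864 Y81.0134
G1 X74.4971 Y74.0179
G1 X87.3005 Y63.6136
G0 X77.2765 Y132.2417
M3 S834
G1 X89.8154 Y142.9660 F1287
G1 X106.0179 Y139.8492
G1 X113.6832 Y125.2383
G1 X107.0391 Y110.1356
G1 X91.0889 Y105.9137
G1 X77.8432 Y115.7518
G1 X77.2765 Y132.2417
G0 X133.2813 Y123.8561
M3 S834
G1 X108.0044 Y111.4561 F1287
G1 X68.6850 Y87.8572
G1 X33.8209 Y61.3273
G1 X21.9095 Y40.1340
M5
G0 X0.0000 Y0.0000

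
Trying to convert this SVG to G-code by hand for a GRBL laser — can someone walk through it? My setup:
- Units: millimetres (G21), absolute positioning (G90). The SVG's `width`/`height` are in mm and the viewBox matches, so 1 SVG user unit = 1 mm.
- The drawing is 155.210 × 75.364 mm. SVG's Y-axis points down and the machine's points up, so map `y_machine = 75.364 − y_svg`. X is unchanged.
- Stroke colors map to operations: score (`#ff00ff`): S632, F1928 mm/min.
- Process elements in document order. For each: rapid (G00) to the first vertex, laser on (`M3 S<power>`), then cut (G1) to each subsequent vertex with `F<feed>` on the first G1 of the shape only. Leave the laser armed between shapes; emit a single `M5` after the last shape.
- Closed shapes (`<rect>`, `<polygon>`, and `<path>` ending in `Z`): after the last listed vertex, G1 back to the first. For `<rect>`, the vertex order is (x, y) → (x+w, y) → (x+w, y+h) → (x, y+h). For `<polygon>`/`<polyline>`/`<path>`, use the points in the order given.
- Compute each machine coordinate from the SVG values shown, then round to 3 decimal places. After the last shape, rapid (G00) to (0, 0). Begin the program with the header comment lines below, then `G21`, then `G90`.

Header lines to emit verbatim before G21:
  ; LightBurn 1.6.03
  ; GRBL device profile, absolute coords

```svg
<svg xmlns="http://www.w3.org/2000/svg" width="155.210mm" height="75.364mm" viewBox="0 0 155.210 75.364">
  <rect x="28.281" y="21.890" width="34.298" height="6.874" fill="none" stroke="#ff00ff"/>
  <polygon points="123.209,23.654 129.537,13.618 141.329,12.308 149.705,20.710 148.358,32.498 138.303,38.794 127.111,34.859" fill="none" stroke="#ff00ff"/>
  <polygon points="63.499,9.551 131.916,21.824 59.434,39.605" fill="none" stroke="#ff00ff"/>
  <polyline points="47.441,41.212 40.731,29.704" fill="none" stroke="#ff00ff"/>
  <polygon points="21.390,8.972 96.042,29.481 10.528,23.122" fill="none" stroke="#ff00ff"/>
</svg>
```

; LightBurn 1.6.03
; GRBL device profile, absolute coords
G21
G90
G00 X28.281 Y53.474
M3 S632
G1 X62.579 Y53.474 F1928
G1 X62.579 Y46.600
G1 X28.281 Y46.600
G1 X28.281 Y53.474
G00 X123.209 Y51.710
M3 S632
G1 X129.537 Y61.746 F1928
G1 X141.329 Y63.056
G1 X149.705 Y54.654
G1 X148.358 Y42.866
G1 X138.303 Y36.570
G1 X127.111 Y40.505
G1 X123.209 Y51.710
G00 X63.499 Y65.813
M3 S632
G1 X131.916 Y53.540 F1928
G1 X59.434 Y35.759
G1 X63.499 Y65.813
G00 X47.441 Y34.152
M3 S632
G1 X40.731 Y45.660 F1928
G00 X21.390 Y66.392
M3 S632
G1 X96.042 Y45.883 F1928
G1 X10.528 Y52.242
G1 X21.390 Y66.392
M5
G00 X0.000 Y0.000

Since the viewBox matches the mm dimensions, user units are millimetres directly. The only transform is the Y-flip y_m = 75.364 − y_svg.

Shape 1 is a rectangle drawn with `<rect>`. Its stroke #ff00ff means score at S632, F1928. After flipping Y the toolpath is (28.281,53.474) → (62.579,53.474) → (62.579,46.600) → (28.281,46.600) → (28.281,53.474), returning to the start.

Shape 2 is a regular polygon drawn with `<polygon>`. Its stroke #ff00ff means score at S632, F1928. After flipping Y the toolpath is (123.209,51.710) → (129.537,61.746) → (141.329,63.056) → (149.705,54.654) → (148.358,42.866) → (138.303,36.570) → (127.111,40.505) → (123.209,51.710), returning to the start.

Shape 3 is a closed polygon drawn with `<polygon>`. Its stroke #ff00ff means score at S632, F1928. After flipping Y the toolpath is (63.499,65.813) → (131.916,53.540) → (59.434,35.759) → (63.499,65.813), returning to the start.

Shape 4 is a line segment drawn with `<polyline>`. Its stroke #ff00ff means score at S632, F1928. After flipping Y the toolpath is (47.441,34.152) → (40.731,45.660).

Shape 5 is a closed polygon drawn with `<polygon>`. Its stroke #ff00ff means score at S632, F1928. After flipping Y the toolpath is (21.390,66.392) → (96.042,45.883) → (10.528,52.242) → (21.390,66.392), returning to the start.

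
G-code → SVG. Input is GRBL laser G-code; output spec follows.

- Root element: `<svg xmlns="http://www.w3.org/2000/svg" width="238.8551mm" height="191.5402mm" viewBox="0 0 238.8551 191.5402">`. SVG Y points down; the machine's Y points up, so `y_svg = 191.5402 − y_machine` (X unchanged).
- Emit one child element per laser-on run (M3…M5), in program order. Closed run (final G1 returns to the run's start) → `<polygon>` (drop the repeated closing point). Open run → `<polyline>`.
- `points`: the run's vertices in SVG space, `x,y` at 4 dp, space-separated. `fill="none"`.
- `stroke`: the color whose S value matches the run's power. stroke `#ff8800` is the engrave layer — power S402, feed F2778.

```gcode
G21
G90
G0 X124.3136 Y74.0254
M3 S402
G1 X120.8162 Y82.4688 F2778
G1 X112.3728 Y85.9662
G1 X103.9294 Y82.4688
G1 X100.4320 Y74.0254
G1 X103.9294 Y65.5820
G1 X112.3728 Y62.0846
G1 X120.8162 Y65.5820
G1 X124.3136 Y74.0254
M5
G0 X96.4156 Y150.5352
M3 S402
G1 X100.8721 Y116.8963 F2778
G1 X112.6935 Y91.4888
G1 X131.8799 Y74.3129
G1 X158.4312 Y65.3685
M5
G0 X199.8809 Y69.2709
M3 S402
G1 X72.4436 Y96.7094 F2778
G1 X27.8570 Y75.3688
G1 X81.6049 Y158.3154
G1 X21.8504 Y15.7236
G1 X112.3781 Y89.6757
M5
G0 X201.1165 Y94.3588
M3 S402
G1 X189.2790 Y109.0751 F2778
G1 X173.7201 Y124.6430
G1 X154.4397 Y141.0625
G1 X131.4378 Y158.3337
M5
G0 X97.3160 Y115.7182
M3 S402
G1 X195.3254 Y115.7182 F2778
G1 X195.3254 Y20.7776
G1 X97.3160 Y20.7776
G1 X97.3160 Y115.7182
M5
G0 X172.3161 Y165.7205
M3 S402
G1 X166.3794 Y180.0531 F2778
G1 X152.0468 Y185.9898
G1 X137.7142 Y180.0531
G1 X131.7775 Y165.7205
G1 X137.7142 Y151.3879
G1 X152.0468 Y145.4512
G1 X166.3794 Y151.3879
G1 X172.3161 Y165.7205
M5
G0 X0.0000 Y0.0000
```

<svg xmlns="http://www.w3.org/2000/svg" width="238.8551mm" height="191.5402mm" viewBox="0 0 238.8551 191.5402">
  <polygon points="124.3136,117.5148 120.8162,109.0714 112.3728,105.5740 103.9294,109.0714 100.4320,117.5148 103.9294,125.9582 112.3728,129.4556 120.8162,125.9582" fill="none" stroke="#ff8800"/>
  <polyline points="96.4156,41.0050 100.8721,74.6439 112.6935,100.0514 131.8799,117.2273 158.4312,126.1717" fill="none" stroke="#ff8800"/>
  <polyline points="199.8809,122.2693 72.4436,94.8308 27.8570,116.1714 81.6049,33.2248 21.8504,175.8166 112.3781,101.8645" fill="none" stroke="#ff8800"/>
  <polyline points="201.1165,97.1814 189.2790,82.4651 173.7201,66.8972 154.4397,50.4777 131.4378,33.2065" fill="none" stroke="#ff8800"/>
  <polygon points="97.3160,75.8220 195.3254,75.8220 195.3254,170.7626 97.3160,170.7626" fill="none" stroke="#ff8800"/>
  <polygon points="172.3161,25.8197 166.3794,11.4871 152.0468,5.5504 137.7142,11.4871 131.7775,25.8197 137.7142,40.1523 152.0468,46.0890 166.3794,40.1523" fill="none" stroke="#ff8800"/>
</svg>

y_svg = 191.5402 − y_m. Every run uses S402, so all elements get stroke `#ff8800` (engrave).

[1] closed run; points: 124.3136,117.5148 120.8162,109.0714 112.3728,105.5740 103.9294,109.0714 100.4320,117.5148 103.9294,125.9582 112.3728,129.4556 120.8162,125.9582

[2] open run; points: 96.4156,41.0050 100.8721,74.6439 112.6935,100.0514 131.8799,117.2273 158.4312,126.1717

[3] open run; points: 199.8809,122.2693 72.4436,94.8308 27.8570,116.1714 81.6049,33.2248 21.8504,175.8166 112.3781,101.8645

[4] open run; points: 201.1165,97.1814 189.2790,82.4651 173.7201,66.8972 154.4397,50.4777 131.4378,33.2065

[5] closed run; points: 97.3160,75.8220 195.3254,75.8220 195.3254,170.7626 97.3160,170.7626

[6] closed run; points: 172.3161,25.8197 166.3794,11.4871 152.0468,5.5504 137.7142,11.4871 131.7775,25.8197 137.7142,40.1523 152.0468,46.0890 166.3794,40.1523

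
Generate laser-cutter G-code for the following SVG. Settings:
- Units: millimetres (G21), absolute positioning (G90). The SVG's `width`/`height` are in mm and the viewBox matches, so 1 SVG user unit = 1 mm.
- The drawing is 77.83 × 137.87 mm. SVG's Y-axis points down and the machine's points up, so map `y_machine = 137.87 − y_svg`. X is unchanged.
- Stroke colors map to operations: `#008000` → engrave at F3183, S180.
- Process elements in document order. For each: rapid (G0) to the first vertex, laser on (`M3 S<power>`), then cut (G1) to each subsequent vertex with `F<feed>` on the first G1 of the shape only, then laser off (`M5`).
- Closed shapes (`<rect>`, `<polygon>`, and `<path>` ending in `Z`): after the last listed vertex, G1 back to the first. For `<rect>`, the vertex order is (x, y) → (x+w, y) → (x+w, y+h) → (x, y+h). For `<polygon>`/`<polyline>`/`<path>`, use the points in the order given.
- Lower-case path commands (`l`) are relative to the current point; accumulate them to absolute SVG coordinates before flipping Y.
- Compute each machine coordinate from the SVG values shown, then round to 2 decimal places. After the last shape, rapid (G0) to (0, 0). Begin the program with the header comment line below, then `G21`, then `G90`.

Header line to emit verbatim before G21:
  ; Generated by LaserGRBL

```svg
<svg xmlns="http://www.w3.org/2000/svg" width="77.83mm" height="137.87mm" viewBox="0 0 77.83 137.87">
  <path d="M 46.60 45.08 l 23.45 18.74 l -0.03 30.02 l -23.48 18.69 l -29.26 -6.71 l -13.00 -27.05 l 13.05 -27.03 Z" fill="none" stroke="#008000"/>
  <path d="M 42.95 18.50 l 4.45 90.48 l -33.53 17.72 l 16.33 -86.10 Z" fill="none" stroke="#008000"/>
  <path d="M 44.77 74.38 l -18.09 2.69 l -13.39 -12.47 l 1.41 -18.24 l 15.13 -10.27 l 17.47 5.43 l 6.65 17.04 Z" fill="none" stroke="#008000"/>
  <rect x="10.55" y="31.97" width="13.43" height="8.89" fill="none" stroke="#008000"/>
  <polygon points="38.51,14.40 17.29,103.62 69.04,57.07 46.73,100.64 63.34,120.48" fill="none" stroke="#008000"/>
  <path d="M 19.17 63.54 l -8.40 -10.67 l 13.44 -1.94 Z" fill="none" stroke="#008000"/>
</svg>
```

; Generated by LaserGRBL
G21
G90
G0 X46.60 Y92.79
M3 S180
G1 X70.05 Y74.05 F3183
G1 X70.02 Y44.03
G1 X46.54 Y25.34
G1 X17.28 Y32.05
G1 X4.28 Y59.10
G1 X17.33 Y86.13
G1 X46.60 Y92.79
M5
G0 X42.95 Y119.37
M3 S180
G1 X47.40 Y28.89 F3183
G1 X13.87 Y11.17
G1 X30.20 Y97.27
G1 X42.95 Y119.37
M5
G0 X44.77 Y63.49
M3 S180
G1 X26.68 Y60.80 F3183
G1 X13.29 Y73.27
G1 X14.70 Y91.51
G1 X29.83 Y101.78
G1 X47.30 Y96.35
G1 X53.95 Y79.31
G1 X44.77 Y63.49
M5
G0 X10.55 Y105.90
M3 S180
G1 X23.98 Y105.90 F3183
G1 X23.98 Y97.01
G1 X10.55 Y97.01
G1 X10.55 Y105.90
M5
G0 X38.51 Y123.47
M3 S180
G1 X17.29 Y34.25 F3183
G1 X69.04 Y80.80
G1 X46.73 Y37.23
G1 X63.34 Y17.39
G1 X38.51 Y123.47
M5
G0 X19.17 Y74.33
M3 S180
G1 X10.77 Y85.00 F3183
G1 X24.21 Y86.94
G1 X19.17 Y74.33
M5
G0 X0.00 Y0.00

1 u = 1 mm; y_m = 137.87 − y.

[1] `<path>` regular polygon, #008000→engrave S180 F3183: (46.60,92.79) → (70.05,74.05) → (70.02,44.03) → (46.54,25.34) → (17.28,32.05) → (4.28,59.10) → (17.33,86.13) → (46.60,92.79) (closed)

[2] `<path>` closed polygon, #008000→engrave S180 F3183: (42.95,119.37) → (47.40,28.89) → (13.87,11.17) → (30.20,97.27) → (42.95,119.37) (closed)

[3] `<path>` regular polygon, #008000→engrave S180 F3183: (44.77,63.49) → (26.68,60.80) → (13.29,73.27) → (14.70,91.51) → (29.83,101.78) → (47.30,96.35) → (53.95,79.31) → (44.77,63.49) (closed)

[4] `<rect>` rectangle, #008000→engrave S180 F3183: (10.55,105.90) → (23.98,105.90) → (23.98,97.01) → (10.55,97.01) → (10.55,105.90) (closed)

[5] `<polygon>` closed polygon, #008000→engrave S180 F3183: (38.51,123.47) → (17.29,34.25) → (69.04,80.80) → (46.73,37.23) → (63.34,17.39) → (38.51,123.47) (closed)

[6] `<path>` regular polygon, #008000→engrave S180 F3183: (19.17,74.33) → (10.77,85.00) → (24.21,86.94) → (19.17,74.33) (closed)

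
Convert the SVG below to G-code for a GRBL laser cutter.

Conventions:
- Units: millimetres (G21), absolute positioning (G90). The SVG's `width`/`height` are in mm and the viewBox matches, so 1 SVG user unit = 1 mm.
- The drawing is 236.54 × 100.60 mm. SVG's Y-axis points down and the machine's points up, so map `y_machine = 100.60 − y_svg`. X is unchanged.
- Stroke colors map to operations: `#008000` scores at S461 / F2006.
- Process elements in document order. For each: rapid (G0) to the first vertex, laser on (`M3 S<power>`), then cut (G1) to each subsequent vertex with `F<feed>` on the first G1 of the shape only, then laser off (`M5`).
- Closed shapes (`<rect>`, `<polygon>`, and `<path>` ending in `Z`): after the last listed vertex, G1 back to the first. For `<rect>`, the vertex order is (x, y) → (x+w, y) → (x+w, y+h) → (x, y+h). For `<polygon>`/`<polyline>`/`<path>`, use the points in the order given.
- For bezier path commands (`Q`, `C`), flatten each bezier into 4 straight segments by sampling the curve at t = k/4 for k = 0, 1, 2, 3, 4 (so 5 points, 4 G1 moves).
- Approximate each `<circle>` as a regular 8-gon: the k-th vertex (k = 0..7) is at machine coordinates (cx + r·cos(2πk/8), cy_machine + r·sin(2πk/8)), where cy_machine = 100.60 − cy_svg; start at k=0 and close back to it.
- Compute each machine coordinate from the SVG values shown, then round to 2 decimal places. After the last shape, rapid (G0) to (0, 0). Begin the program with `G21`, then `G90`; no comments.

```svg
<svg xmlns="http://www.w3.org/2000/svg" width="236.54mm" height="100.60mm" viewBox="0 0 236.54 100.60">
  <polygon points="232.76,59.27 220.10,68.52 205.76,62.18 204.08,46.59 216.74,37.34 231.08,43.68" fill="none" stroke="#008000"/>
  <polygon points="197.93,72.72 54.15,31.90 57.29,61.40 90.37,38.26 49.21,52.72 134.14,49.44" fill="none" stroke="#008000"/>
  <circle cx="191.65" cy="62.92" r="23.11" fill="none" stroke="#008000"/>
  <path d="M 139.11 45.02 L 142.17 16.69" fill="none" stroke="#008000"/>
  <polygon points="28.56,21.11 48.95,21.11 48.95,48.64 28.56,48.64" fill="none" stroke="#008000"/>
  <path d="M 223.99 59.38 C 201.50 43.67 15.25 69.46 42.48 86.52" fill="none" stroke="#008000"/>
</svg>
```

G21
G90
G0 X232.76 Y41.33
M3 S461
G1 X220.10 Y32.08 F2006
G1 X205.76 Y38.42
G1 X204.08 Y54.01
G1 X216.74 Y63.26
G1 X231.08 Y56.92
G1 X232.76 Y41.33
M5
G0 X197.93 Y27.88
M3 S461
G1 X54.15 Y68.70 F2006
G1 X57.29 Y39.20
G1 X90.37 Y62.34
G1 X49.21 Y47.88
G1 X134.14 Y51.16
G1 X197.93 Y27.88
M5
G0 X214.76 Y37.68
M3 S461
G1 X207.99 Y54.02 F2006
G1 X191.65 Y60.79
G1 X175.31 Y54.02
G1 X168.54 Y37.68
G1 X175.31 Y21.34
G1 X191.65 Y14.57
G1 X207.99 Y21.34
G1 X214.76 Y37.68
M5
G0 X139.11 Y55.58
M3 S461
G1 X142.17 Y83.91 F2006
M5
G0 X28.56 Y79.49
M3 S461
G1 X48.95 Y79.49 F2006
G1 X48.95 Y51.96
G1 X28.56 Y51.96
G1 X28.56 Y79.49
M5
G0 X223.99 Y41.22
M3 S461
G1 X182.31 Y46.01 F2006
G1 X114.59 Y39.94
G1 X56.19 Y27.73
G1 X42.48 Y14.08
M5
G0 X0.00 Y0.00

viewBox `0 0 236.54 100.60` with mm width/height → 1 unit = 1 mm. Flip: y_m = 100.60 − y_svg.

**Shape 1** — `<polygon>` regular polygon, stroke `#008000` → score (S461, F2006). Machine vertices: (232.76,41.33) → (220.10,32.08) → (205.76,38.42) → (204.08,54.01) → (216.74,63.26) → (231.08,56.92) → (232.76,41.33). Closed: final G1 returns to the first vertex.

**Shape 2** — `<polygon>` closed polygon, stroke `#008000` → score (S461, F2006). Machine vertices: (197.93,27.88) → (54.15,68.70) → (57.29,39.20) → (90.37,62.34) → (49.21,47.88) → (134.14,51.16) → (197.93,27.88). Closed: final G1 returns to the first vertex.

**Shape 3** — `<circle>` circle, stroke `#008000` → score (S461, F2006). Machine vertices: (214.76,37.68) → (207.99,54.02) → (191.65,60.79) → (175.31,54.02) → (168.54,37.68) → (175.31,21.34) → (191.65,14.57) → (207.99,21.34) → (214.76,37.68). Closed: final G1 returns to the first vertex.

**Shape 4** — `<path>` line segment, stroke `#008000` → score (S461, F2006). Machine vertices: (139.11,55.58) → (142.17,83.91). Open path.

**Shape 5** — `<polygon>` rectangle, stroke `#008000` → score (S461, F2006). Machine vertices: (28.56,79.49) → (48.95,79.49) → (48.95,51.96) → (28.56,51.96) → (28.56,79.49). Closed: final G1 returns to the first vertex.

**Shape 6** — `<path>` cubic bezier, stroke `#008000` → score (S461, F2006). Control points (SVG): P0=(223.99,59.38), P1=(201.50,43.67), P2=(15.25,69.46), P3=(42.48,86.52); sampled at t=k/4. Machine vertices: (223.99,41.22) → (182.31,46.01) → (114.59,39.94) → (56.19,27.73) → (42.48,14.08). Open path.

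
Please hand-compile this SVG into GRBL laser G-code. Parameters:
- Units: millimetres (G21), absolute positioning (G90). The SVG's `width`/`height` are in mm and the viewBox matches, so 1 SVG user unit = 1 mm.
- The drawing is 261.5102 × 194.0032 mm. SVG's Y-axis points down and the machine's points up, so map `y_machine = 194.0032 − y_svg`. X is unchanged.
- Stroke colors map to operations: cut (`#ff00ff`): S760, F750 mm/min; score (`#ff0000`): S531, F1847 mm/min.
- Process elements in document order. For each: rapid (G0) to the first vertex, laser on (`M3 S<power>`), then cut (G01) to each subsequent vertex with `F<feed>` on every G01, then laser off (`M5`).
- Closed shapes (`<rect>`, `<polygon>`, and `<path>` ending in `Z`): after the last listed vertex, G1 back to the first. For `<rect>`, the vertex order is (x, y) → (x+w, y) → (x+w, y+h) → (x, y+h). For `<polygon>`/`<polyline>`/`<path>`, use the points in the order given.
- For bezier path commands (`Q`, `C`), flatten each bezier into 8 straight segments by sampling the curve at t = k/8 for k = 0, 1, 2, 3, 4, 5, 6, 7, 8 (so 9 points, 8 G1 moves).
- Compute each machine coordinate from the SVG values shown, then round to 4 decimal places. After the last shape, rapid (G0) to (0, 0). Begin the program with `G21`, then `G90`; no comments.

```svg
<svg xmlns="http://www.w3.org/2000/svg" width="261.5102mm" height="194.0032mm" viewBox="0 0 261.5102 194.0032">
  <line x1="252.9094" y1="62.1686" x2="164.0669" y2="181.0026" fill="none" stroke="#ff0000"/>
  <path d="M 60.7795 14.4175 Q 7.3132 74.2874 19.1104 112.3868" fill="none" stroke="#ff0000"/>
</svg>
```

1 u = 1 mm; y_m = 194.0032 − y.

[1] `<line>` line segment, #ff0000→score S531 F1847: (252.9094,131.8346) → (164.0669,13.0006)

[2] `<path>` quadratic bezier, #ff0000→score S531 F1847: (60.7795,179.5857) → (48.4327,164.9584) → (38.1253,151.0114) → (29.8575,137.7448) → (23.6291,125.1584) → (19.4402,113.2524) → (17.2908,102.0268) → (17.1808,91.4814) → (19.1104,81.6164)

G21
G90
G0 X252.9094 Y131.8346
M3 S531
G01 X164.0669 Y13.0006 F1847
M5
G0 X60.7795 Y179.5857
M3 S531
G01 X48.4327 Y164.9584 F1847
G01 X38.1253 Y151.0114 F1847
G01 X29.8575 Y137.7448 F1847
G01 X23.6291 Y125.1584 F1847
G01 X19.4402 Y113.2524 F1847
G01 X17.2908 Y102.0268 F1847
G01 X17.1808 Y91.4814 F1847
G01 X19.1104 Y81.6164 F1847
M5
G0 X0.0000 Y0.0000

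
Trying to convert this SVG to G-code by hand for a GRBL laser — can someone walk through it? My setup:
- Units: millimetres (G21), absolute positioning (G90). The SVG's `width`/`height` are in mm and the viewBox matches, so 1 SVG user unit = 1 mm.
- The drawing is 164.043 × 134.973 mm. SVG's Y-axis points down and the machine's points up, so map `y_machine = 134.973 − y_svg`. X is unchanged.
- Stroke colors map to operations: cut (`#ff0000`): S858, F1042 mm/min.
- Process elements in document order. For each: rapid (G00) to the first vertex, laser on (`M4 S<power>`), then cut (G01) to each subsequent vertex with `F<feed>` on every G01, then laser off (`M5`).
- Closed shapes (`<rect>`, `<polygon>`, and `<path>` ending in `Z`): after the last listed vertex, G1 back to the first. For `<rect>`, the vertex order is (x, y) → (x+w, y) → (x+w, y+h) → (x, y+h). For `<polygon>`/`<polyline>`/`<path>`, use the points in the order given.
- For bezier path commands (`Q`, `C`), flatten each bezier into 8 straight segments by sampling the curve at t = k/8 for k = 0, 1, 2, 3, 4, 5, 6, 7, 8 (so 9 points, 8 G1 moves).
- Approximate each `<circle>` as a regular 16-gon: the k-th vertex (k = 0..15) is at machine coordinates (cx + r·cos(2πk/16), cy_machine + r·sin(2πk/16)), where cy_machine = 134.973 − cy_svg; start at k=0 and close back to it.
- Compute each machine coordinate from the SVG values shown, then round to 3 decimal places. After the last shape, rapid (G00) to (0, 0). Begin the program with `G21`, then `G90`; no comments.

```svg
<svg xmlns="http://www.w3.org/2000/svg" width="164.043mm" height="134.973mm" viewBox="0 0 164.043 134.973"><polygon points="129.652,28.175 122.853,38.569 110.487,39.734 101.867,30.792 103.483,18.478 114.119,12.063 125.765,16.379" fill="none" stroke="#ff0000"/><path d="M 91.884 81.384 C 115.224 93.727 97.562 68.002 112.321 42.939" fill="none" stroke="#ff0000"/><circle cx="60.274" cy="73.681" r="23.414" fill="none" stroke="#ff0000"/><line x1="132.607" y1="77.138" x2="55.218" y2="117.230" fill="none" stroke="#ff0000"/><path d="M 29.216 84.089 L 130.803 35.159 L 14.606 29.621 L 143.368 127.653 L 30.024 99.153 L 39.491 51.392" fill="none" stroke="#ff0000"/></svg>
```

G21
G90
G00 X129.652 Y106.798
M4 S858
G01 X122.853 Y96.404 F1042
G01 X110.487 Y95.239 F1042
G01 X101.867 Y104.181 F1042
G01 X103.483 Y116.495 F1042
G01 X114.119 Y122.910 F1042
G01 X125.765 Y118.594 F1042
G01 X129.652 Y106.798 F1042
M5
G00 X91.884 Y53.589
M4 S858
G01 X98.858 Y50.669 F1042
G01 X102.848 Y50.864 F1042
G01 X104.716 Y53.721 F1042
G01 X105.320 Y58.784 F1042
G01 X105.523 Y65.601 F1042
G01 X106.183 Y73.718 F1042
G01 X108.163 Y82.680 F1042
G01 X112.321 Y92.034 F1042
M5
G00 X83.688 Y61.292
M4 S858
G01 X81.906 Y70.252 F1042
G01 X76.830 Y77.848 F1042
G01 X69.234 Y82.924 F1042
G01 X60.274 Y84.706 F1042
G01 X51.314 Y82.924 F1042
G01 X43.718 Y77.848 F1042
G01 X38.642 Y70.252 F1042
G01 X36.860 Y61.292 F1042
G01 X38.642 Y52.332 F1042
G01 X43.718 Y44.736 F1042
G01 X51.314 Y39.660 F1042
G01 X60.274 Y37.878 F1042
G01 X69.234 Y39.660 F1042
G01 X76.830 Y44.736 F1042
G01 X81.906 Y52.332 F1042
G01 X83.688 Y61.292 F1042
M5
G00 X132.607 Y57.835
M4 S858
G01 X55.218 Y17.743 F1042
M5
G00 X29.216 Y50.884
M4 S858
G01 X130.803 Y99.814 F1042
G01 X14.606 Y105.352 F1042
G01 X143.368 Y7.320 F1042
G01 X30.024 Y35.820 F1042
G01 X39.491 Y83.581 F1042
M5
G00 X0.000 Y0.000

1 u = 1 mm; y_m = 134.973 − y.

[1] `<polygon>` regular polygon, #ff0000→cut S858 F1042: (129.652,106.798) → (122.853,96.404) → (110.487,95.239) → (101.867,104.181) → (103.483,116.495) → (114.119,122.910) → (125.765,118.594) → (129.652,106.798) (closed)

[2] `<path>` cubic bezier, #ff0000→cut S858 F1042: (91.884,53.589) → (98.858,50.669) → (102.848,50.864) → (104.716,53.721) → (105.320,58.784) → (105.523,65.601) → (106.183,73.718) → (108.163,82.680) → (112.321,92.034)

[3] `<circle>` circle, #ff0000→cut S858 F1042: (83.688,61.292) → (81.906,70.252) → (76.830,77.848) → (69.234,82.924) → (60.274,84.706) → (51.314,82.924) → (43.718,77.848) → (38.642,70.252) → (36.860,61.292) → (38.642,52.332) → (43.718,44.736) → (51.314,39.660) → (60.274,37.878) → (69.234,39.660) → (76.830,44.736) → (81.906,52.332) → (83.688,61.292) (closed)

[4] `<line>` line segment, #ff0000→cut S858 F1042: (132.607,57.835) → (55.218,17.743)

[5] `<path>` open polyline, #ff0000→cut S858 F1042: (29.216,50.884) → (130.803,99.814) → (14.606,105.352) → (143.368,7.320) → (30.024,35.820) → (39.491,83.581)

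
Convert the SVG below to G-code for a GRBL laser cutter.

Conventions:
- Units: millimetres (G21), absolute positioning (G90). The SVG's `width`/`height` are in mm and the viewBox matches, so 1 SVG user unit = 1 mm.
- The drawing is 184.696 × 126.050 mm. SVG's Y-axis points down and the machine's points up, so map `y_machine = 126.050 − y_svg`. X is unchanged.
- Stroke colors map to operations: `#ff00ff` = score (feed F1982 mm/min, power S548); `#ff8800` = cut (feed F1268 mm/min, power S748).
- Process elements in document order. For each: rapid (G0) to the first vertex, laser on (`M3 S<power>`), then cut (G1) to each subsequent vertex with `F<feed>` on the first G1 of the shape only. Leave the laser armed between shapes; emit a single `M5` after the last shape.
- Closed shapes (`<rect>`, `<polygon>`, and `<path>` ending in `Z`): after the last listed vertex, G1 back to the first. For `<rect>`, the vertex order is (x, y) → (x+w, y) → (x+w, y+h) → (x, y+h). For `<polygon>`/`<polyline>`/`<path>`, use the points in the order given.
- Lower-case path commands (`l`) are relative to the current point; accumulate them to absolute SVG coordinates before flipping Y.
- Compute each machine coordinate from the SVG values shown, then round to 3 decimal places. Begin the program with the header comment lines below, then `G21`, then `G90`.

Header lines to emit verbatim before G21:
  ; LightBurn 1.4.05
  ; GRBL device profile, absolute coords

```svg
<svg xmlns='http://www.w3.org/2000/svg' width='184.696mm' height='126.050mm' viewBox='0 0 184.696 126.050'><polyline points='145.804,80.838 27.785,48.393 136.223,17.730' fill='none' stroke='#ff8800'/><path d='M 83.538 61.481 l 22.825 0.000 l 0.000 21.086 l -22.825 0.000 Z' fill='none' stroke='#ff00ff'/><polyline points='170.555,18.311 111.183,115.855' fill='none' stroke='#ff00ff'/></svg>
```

Since the viewBox matches the mm dimensions, user units are millimetres directly. The only transform is the Y-flip y_m = 126.050 − y_svg.

Shape 1 is a open polyline drawn with `<polyline>`. Its stroke #ff8800 means cut at S748, F1268. After flipping Y the toolpath is (145.804,45.212) → (27.785,77.657) → (136.223,108.320).

Shape 2 is a rectangle drawn with `<path>`. Its stroke #ff00ff means score at S548, F1982. After flipping Y the toolpath is (83.538,64.569) → (106.363,64.569) → (106.363,43.483) → (83.538,43.483) → (83.538,64.569), returning to the start.

Shape 3 is a line segment drawn with `<polyline>`. Its stroke #ff00ff means score at S548, F1982. After flipping Y the toolpath is (170.555,107.739) → (111.183,10.195).

; LightBurn 1.4.05
; GRBL device profile, absolute coords
G21
G90
G0 X145.804 Y45.212
M3 S748
G1 X27.785 Y77.657 F1268
G1 X136.223 Y108.320
G0 X83.538 Y64.569
M3 S548
G1 X106.363 Y64.569 F1982
G1 X106.363 Y43.483
G1 X83.538 Y43.483
G1 X83.538 Y64.569
G0 X170.555 Y107.739
M3 S548
G1 X111.183 Y10.195 F1982
M5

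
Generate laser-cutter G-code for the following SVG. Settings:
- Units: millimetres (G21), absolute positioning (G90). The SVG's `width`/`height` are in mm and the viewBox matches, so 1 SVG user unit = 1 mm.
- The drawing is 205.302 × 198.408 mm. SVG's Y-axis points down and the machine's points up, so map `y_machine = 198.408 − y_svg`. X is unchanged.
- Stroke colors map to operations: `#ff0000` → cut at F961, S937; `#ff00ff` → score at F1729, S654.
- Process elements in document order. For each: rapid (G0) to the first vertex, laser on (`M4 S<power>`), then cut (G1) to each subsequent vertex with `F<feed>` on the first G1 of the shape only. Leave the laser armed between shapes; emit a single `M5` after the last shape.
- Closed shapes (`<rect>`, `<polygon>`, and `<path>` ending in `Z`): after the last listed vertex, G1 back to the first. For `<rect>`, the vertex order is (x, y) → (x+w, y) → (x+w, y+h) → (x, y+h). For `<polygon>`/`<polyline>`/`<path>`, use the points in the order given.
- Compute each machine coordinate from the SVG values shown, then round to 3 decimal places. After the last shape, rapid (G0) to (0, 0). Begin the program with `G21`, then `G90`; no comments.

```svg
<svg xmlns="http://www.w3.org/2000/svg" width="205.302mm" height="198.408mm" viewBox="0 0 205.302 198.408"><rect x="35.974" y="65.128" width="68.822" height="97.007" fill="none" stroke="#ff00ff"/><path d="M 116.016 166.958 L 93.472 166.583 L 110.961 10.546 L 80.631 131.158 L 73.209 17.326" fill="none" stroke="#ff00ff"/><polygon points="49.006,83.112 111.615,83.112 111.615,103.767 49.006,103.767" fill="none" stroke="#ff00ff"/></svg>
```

G21
G90
G0 X35.974 Y133.280
M4 S654
G1 X104.796 Y133.280 F1729
G1 X104.796 Y36.273
G1 X35.974 Y36.273
G1 X35.974 Y133.280
G0 X116.016 Y31.450
M4 S654
G1 X93.472 Y31.825 F1729
G1 X110.961 Y187.862
G1 X80.631 Y67.250
G1 X73.209 Y181.082
G0 X49.006 Y115.296
M4 S654
G1 X111.615 Y115.296 F1729
G1 X111.615 Y94.641
G1 X49.006 Y94.641
G1 X49.006 Y115.296
M5
G0 X0.000 Y0.000

Since the viewBox matches the mm dimensions, user units are millimetres directly. The only transform is the Y-flip y_m = 198.408 − y_svg.

Shape 1 is a rectangle drawn with `<rect>`. Its stroke #ff00ff means score at S654, F1729. After flipping Y the toolpath is (35.974,133.280) → (104.796,133.280) → (104.796,36.273) → (35.974,36.273) → (35.974,133.280), returning to the start.

Shape 2 is a open polyline drawn with `<path>`. Its stroke #ff00ff means score at S654, F1729. After flipping Y the toolpath is (116.016,31.450) → (93.472,31.825) → (110.961,187.862) → (80.631,67.250) → (73.209,181.082).

Shape 3 is a rectangle drawn with `<polygon>`. Its stroke #ff00ff means score at S654, F1729. After flipping Y the toolpath is (49.006,115.296) → (111.615,115.296) → (111.615,94.641) → (49.006,94.641) → (49.006,115.296), returning to the start.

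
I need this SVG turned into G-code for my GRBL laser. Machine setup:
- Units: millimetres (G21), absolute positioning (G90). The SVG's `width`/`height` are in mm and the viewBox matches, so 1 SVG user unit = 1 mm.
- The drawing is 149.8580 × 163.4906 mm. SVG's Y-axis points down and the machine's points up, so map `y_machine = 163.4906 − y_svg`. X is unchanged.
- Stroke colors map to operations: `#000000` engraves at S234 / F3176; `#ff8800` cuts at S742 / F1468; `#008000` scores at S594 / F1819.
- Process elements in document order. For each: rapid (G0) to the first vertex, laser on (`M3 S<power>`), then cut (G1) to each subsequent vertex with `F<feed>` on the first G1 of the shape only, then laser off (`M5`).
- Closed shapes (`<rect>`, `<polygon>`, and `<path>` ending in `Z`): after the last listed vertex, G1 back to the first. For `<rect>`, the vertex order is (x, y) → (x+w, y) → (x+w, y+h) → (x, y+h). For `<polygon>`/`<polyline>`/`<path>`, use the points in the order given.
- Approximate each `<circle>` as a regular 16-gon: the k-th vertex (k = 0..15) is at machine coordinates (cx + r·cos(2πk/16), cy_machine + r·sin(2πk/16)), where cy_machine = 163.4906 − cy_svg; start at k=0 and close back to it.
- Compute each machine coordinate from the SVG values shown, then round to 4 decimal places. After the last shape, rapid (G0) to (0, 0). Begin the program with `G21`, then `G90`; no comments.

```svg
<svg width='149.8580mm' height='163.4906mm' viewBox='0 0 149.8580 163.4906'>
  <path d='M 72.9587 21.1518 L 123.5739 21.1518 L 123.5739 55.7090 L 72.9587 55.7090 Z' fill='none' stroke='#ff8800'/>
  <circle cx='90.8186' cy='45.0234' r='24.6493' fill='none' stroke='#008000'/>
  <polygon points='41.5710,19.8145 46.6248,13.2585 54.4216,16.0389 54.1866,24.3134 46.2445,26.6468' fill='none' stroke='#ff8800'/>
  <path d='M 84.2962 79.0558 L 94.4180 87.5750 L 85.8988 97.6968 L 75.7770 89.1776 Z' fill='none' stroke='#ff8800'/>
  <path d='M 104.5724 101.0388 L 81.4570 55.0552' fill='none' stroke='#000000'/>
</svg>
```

G21
G90
G0 X72.9587 Y142.3388
M3 S742
G1 X123.5739 Y142.3388 F1468
G1 X123.5739 Y107.7816
G1 X72.9587 Y107.7816
G1 X72.9587 Y142.3388
M5
G0 X115.4679 Y118.4672
M3 S594
G1 X113.5916 Y127.9001 F1819
G1 X108.2483 Y135.8969
G1 X100.2515 Y141.2402
G1 X90.8186 Y143.1165
G1 X81.3857 Y141.2402
G1 X73.3889 Y135.8969
G1 X68.0456 Y127.9001
G1 X66.1693 Y118.4672
G1 X68.0456 Y109.0343
G1 X73.3889 Y101.0375
G1 X81.3857 Y95.6942
G1 X90.8186 Y93.8179
G1 X100.2515 Y95.6942
G1 X108.2483 Y101.0375
G1 X113.5916 Y109.0343
G1 X115.4679 Y118.4672
M5
G0 X41.5710 Y143.6761
M3 S742
G1 X46.6248 Y150.2321 F1468
G1 X54.4216 Y147.4517
G1 X54.1866 Y139.1772
G1 X46.2445 Y136.8438
G1 X41.5710 Y143.6761
M5
G0 X84.2962 Y84.4348
M3 S742
G1 X94.4180 Y75.9156 F1468
G1 X85.8988 Y65.7938
G1 X75.7770 Y74.3130
G1 X84.2962 Y84.4348
M5
G0 X104.5724 Y62.4518
M3 S234
G1 X81.4570 Y108.4354 F3176
M5
G0 X0.0000 Y0.0000

1 u = 1 mm; y_m = 163.4906 − y.

[1] `<path>` rectangle, #ff8800→cut S742 F1468: (72.9587,142.3388) → (123.5739,142.3388) → (123.5739,107.7816) → (72.9587,107.7816) → (72.9587,142.3388) (closed)

[2] `<circle>` circle, #008000→score S594 F1819: (115.4679,118.4672) → (113.5916,127.9001) → (108.2483,135.8969) → (100.2515,141.2402) → (90.8186,143.1165) → (81.3857,141.2402) → (73.3889,135.8969) → (68.0456,127.9001) → (66.1693,118.4672) → (68.0456,109.0343) → (73.3889,101.0375) → (81.3857,95.6942) → (90.8186,93.8179) → (100.2515,95.6942) → (108.2483,101.0375) → (113.5916,109.0343) → (115.4679,118.4672) (closed)

[3] `<polygon>` regular polygon, #ff8800→cut S742 F1468: (41.5710,143.6761) → (46.6248,150.2321) → (54.4216,147.4517) → (54.1866,139.1772) → (46.2445,136.8438) → (41.5710,143.6761) (closed)

[4] `<path>` regular polygon, #ff8800→cut S742 F1468: (84.2962,84.4348) → (94.4180,75.9156) → (85.8988,65.7938) → (75.7770,74.3130) → (84.2962,84.4348) (closed)

[5] `<path>` line segment, #000000→engrave S234 F3176: (104.5724,62.4518) → (81.4570,108.4354)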